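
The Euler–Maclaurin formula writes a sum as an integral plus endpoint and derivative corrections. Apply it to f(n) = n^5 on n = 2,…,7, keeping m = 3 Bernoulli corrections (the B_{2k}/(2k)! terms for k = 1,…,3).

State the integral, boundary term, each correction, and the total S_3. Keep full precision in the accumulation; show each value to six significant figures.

S_3 ≈ 29007.0

The integral term ∫_2^7 x^5 dx = 19597.5.
Boundary: ½(f(2) + f(7)) = ½(32.0000 + 16807.0) = 8419.50.
So far: 28017.0.
k=1: B_{2}/(2)! × [f^{(1)}(7) − f^{(1)}(2)] = 1/12 × (12005.0 − 80.0000) = 993.750.
Running total after k=1: 29010.8.
k=2: B_{4}/(4)! × [f^{(3)}(7) − f^{(3)}(2)] = −1/720 × (2940.00 − 240.000) = -3.75000.
Running total after k=2: 29007.0.
k=3: B_{6}/(6)! × [f^{(5)}(7) − f^{(5)}(2)] = 1/30240 × (120.000 − 120.000) = 0.00000.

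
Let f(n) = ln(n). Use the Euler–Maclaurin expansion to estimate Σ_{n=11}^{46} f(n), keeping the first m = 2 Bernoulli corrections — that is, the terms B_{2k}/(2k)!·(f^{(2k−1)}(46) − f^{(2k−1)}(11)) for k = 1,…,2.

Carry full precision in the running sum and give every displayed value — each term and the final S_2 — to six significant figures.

S_2 ≈ 117.848

The integral term ∫_11^46 ln(x) dx = 114.741.
Endpoint term: (f(11) + f(46))/2 = (2.39790 + 3.82864)/2 = 3.11327.
Integral + boundary = 117.854.
Correction k=1: B_{2}/2! · (f^{(1)}(46) − f^{(1)}(11)) = 1/12 · (0.0217391 − 0.0909091) = -0.00576416.
After k=1: 117.848.
Correction k=2: B_{4}/4! · (f^{(3)}(46) − f^{(3)}(11)) = −1/720 · (2.05474e-05 − 0.00150263) = 2.05845e-06.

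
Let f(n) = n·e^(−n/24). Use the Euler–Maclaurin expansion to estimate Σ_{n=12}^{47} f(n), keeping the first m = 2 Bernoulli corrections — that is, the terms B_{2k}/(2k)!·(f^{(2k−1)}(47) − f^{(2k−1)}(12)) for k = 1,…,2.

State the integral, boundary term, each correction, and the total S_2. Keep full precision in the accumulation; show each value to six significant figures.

S_2 ≈ 290.538

∫_12^47 x·e^(−x/24) dx evaluates to 283.619.
Endpoint term: (f(12) + f(47))/2 = (7.27837 + 6.63139)/2 = 6.95488.
Integral + boundary = 290.574.
Correction k=1: B_{2}/2! · (f^{(1)}(47) − f^{(1)}(12)) = 1/12 · (-0.135214 − 0.303265) = -0.0365400.
After k=1: 290.538.
Correction k=2: B_{4}/4! · (f^{(3)}(47) − f^{(3)}(12)) = −1/720 · (0.000255160 − 0.00263251) = 3.30188e-06.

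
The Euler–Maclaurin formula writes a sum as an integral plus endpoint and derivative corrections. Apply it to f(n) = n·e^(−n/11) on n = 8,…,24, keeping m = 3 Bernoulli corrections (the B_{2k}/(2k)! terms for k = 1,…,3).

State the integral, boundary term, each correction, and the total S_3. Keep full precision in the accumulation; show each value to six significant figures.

S_3 ≈ 60.8170

∫_8^24 x·e^(−x/11) dx evaluates to 57.5521.
Boundary: ½(f(8) + f(24)) = ½(3.86580 + 2.70807) = 3.28693.
So far: 60.8390.
k=1: B_{2}/(2)! × [f^{(1)}(24) − f^{(1)}(8)] = 1/12 × (-0.133352 − 0.131789) = -0.0220950.
Partial sum through k=1: 60.8169.
k=2: B_{4}/(4)! × [f^{(3)}(24) − f^{(3)}(8)] = −1/720 × (0.000762979 − 0.00907635) = 1.15464e-05.
Partial sum through k=2: 60.8170.
k=3: B_{6}/(6)! × [f^{(5)}(24) − f^{(5)}(8)] = 1/30240 × (2.17193e-05 − 0.000141021) = -3.94516e-09.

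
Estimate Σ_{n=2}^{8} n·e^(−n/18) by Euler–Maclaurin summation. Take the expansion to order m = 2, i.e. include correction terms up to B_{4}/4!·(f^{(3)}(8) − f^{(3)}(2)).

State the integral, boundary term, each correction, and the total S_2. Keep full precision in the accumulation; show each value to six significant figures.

S_2 ≈ 25.4927

∫_2^8 x·e^(−x/18) dx evaluates to 22.0697.
½[f(2) + f(8)] = ½[1.78968 + 5.12944] = 3.45956.
Integral + boundary = 25.5293.
Correction k=1: B_{2}/2! · (f^{(1)}(8) − f^{(1)}(2)) = 1/12 · (0.356211 − 0.795413) = -0.0366001.
Partial sum through k=1: 25.4927.
Correction k=2: B_{4}/4! · (f^{(3)}(8) − f^{(3)}(2)) = −1/720 · (0.00505732 − 0.00797868) = 4.05744e-06.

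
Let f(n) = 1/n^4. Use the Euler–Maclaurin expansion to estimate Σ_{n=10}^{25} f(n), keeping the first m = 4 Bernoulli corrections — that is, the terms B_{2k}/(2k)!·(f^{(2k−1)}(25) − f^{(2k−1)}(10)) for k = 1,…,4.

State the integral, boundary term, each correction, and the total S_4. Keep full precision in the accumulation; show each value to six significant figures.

S_4 ≈ 0.000366563

Integral: ∫_10^25 1/x^4 dx = 0.000312000.
½[f(10) + f(25)] = ½[0.000100000 + 2.56000e-06] = 5.12800e-05.
So far: 0.000363280.
Correction k=1: B_{2}/2! · (f^{(1)}(25) − f^{(1)}(10)) = 1/12 · (-4.09600e-07 − (-4.00000e-05)) = 3.29920e-06.
After k=1: 0.000366579.
Correction k=2: B_{4}/4! · (f^{(3)}(25) − f^{(3)}(10)) = −1/720 · (-1.96608e-08 − (-1.20000e-05)) = -1.66394e-08.
After k=2: 0.000366563.
Correction k=3: B_{6}/6! · (f^{(5)}(25) − f^{(5)}(10)) = 1/30240 · (-1.76161e-09 − (-6.72000e-06)) = 2.22164e-10.
After k=3: 0.000366563.
Correction k=4: B_{8}/8! · (f^{(7)}(25) − f^{(7)}(10)) = −1/1209600 · (-2.53672e-10 − (-6.04800e-06)) = -4.99979e-12.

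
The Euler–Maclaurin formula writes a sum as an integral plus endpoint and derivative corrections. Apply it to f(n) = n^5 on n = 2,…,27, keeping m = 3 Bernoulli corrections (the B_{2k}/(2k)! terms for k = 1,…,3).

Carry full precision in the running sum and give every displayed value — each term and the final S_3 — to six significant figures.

S_3 ≈ 7.19659e+07

The integral term ∫_2^27 x^5 dx = 6.45701e+07.
½[f(2) + f(27)] = ½[32.0000 + 1.43489e+07] = 7.17447e+06.
Running total after boundary: 7.17445e+07.
Correction k=1: B_{2}/2! · (f^{(1)}(27) − f^{(1)}(2)) = 1/12 · (2.65720e+06 − 80.0000) = 221427.
Partial sum through k=1: 7.19660e+07.
Correction k=2: B_{4}/4! · (f^{(3)}(27) − f^{(3)}(2)) = −1/720 · (43740.0 − 240.000) = -60.4167.
Partial sum through k=2: 7.19659e+07.
Correction k=3: B_{6}/6! · (f^{(5)}(27) − f^{(5)}(2)) = 1/30240 · (120.000 − 120.000) = 0.00000.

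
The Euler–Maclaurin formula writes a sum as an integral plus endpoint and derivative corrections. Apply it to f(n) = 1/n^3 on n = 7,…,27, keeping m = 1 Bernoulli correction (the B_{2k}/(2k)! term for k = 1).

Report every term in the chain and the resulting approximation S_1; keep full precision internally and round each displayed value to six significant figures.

∫_7^27 1/x^3 dx evaluates to 0.00951821.
Endpoint term: (f(7) + f(27))/2 = (0.00291545 + 5.08053e-05)/2 = 0.00148313.
So far: 0.0110013.
k=1: B_{2}/(2)! × [f^{(1)}(27) − f^{(1)}(7)] = 1/12 × (-5.64503e-06 − (-0.00124948)) = 0.000103653.

S_1 ≈ 0.0111050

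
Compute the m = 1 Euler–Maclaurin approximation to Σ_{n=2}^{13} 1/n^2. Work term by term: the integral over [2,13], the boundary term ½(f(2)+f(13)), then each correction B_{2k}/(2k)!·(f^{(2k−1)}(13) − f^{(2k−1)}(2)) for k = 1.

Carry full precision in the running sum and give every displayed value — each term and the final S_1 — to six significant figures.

S_1 ≈ 0.571793

Integral: ∫_2^13 1/x^2 dx = 0.423077.
½[f(2) + f(13)] = ½[0.250000 + 0.00591716] = 0.127959.
Integral + boundary = 0.551036.
Correction k=1: B_{2}/2! · (f^{(1)}(13) − f^{(1)}(2)) = 1/12 · (-0.000910332 − (-0.250000)) = 0.0207575.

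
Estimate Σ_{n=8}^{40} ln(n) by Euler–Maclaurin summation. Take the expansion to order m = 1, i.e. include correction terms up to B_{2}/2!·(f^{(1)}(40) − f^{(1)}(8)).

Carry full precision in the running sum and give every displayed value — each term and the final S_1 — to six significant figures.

Integral: ∫_8^40 ln(x) dx = 98.9196.
½[f(8) + f(40)] = ½[2.07944 + 3.68888] = 2.88416.
So far: 101.804.
Correction k=1: B_{2}/2! · (f^{(1)}(40) − f^{(1)}(8)) = 1/12 · (0.0250000 − 0.125000) = -0.00833333.

S_1 ≈ 101.795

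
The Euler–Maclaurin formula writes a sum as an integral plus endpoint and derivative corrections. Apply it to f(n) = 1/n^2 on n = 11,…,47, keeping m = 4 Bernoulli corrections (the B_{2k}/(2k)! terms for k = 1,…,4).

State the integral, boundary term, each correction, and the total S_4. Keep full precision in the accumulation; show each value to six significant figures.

S_4 ≈ 0.0741145

∫_11^47 1/x^2 dx evaluates to 0.0696325.
Boundary: ½(f(11) + f(47)) = ½(0.00826446 + 0.000452694) = 0.00435858.
Running total after boundary: 0.0739911.
k=1: B_{2}/(2)! × [f^{(1)}(47) − f^{(1)}(11)] = 1/12 × (-1.92636e-05 − (-0.00150263)) = 0.000123614.
Partial sum through k=1: 0.0741147.
k=2: B_{4}/(4)! × [f^{(3)}(47) − f^{(3)}(11)] = −1/720 × (-1.04646e-07 − (-0.000149021)) = -2.06828e-07.
Partial sum through k=2: 0.0741145.
k=3: B_{6}/(6)! × [f^{(5)}(47) − f^{(5)}(11)] = 1/30240 × (-1.42117e-09 − (-3.69474e-05)) = 1.22176e-09.
Partial sum through k=3: 0.0741145.
k=4: B_{8}/(8)! × [f^{(7)}(47) − f^{(7)}(11)] = −1/1209600 × (-3.60280e-11 − (-1.70996e-05)) = -1.41366e-11.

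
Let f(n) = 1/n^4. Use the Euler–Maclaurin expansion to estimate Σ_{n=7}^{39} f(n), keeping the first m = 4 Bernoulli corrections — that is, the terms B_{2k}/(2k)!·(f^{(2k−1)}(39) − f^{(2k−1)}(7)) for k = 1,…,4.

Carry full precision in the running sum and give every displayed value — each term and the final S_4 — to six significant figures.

S_4 ≈ 0.00119429

The integral term ∫_7^39 1/x^4 dx = 0.000966198.
Boundary: ½(f(7) + f(39)) = ½(0.000416493 + 4.32257e-07) = 0.000208463.
Running total after boundary: 0.00117466.
k=1: B_{2}/(2)! × [f^{(1)}(39) − f^{(1)}(7)] = 1/12 × (-4.43340e-08 − (-0.000237996)) = 1.98293e-05.
Running total after k=1: 0.00119449.
k=2: B_{4}/(4)! × [f^{(3)}(39) − f^{(3)}(7)] = −1/720 × (-8.74438e-10 − (-0.000145712)) = -2.02376e-07.
Running total after k=2: 0.00119429.
k=3: B_{6}/(6)! × [f^{(5)}(39) − f^{(5)}(7)] = 1/30240 × (-3.21950e-11 − (-0.000166528)) = 5.50687e-09.
Running total after k=3: 0.00119429.
k=4: B_{8}/(8)! × [f^{(7)}(39) − f^{(7)}(7)] = −1/1209600 × (-1.90503e-12 − (-0.000305868)) = -2.52867e-10.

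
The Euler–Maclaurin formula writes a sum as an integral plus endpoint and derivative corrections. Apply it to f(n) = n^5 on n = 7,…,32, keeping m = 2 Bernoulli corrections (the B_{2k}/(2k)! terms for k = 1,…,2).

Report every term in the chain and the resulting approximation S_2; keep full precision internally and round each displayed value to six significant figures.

The integral term ∫_7^32 x^5 dx = 1.78937e+08.
Boundary: ½(f(7) + f(32)) = ½(16807.0 + 3.35544e+07) = 1.67856e+07.
Running total after boundary: 1.95723e+08.
Order-1 term: 1/12 · (5.24288e+06 − 12005.0) = 435906.
Partial sum through k=1: 1.96159e+08.
Order-2 term: −1/720 · (61440.0 − 2940.00) = -81.2500.

S_2 ≈ 1.96159e+08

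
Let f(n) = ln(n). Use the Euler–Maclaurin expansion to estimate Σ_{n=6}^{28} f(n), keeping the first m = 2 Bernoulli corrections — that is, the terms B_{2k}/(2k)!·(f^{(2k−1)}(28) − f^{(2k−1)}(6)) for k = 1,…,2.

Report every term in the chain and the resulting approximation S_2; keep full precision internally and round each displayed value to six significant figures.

S_2 ≈ 63.1023

Integral: ∫_6^28 ln(x) dx = 60.5512.
½[f(6) + f(28)] = ½[1.79176 + 3.33220] = 2.56198.
So far: 63.1132.
Correction k=1: B_{2}/2! · (f^{(1)}(28) − f^{(1)}(6)) = 1/12 · (0.0357143 − 0.166667) = -0.0109127.
Running total after k=1: 63.1022.
Correction k=2: B_{4}/4! · (f^{(3)}(28) − f^{(3)}(6)) = −1/720 · (9.11079e-05 − 0.00925926) = 1.27335e-05.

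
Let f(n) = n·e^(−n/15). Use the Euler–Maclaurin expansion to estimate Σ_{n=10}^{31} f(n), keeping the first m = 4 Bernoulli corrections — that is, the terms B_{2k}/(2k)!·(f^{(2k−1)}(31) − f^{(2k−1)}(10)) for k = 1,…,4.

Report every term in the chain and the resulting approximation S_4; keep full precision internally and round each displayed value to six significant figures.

S_4 ≈ 109.677

Integral: ∫_10^31 x·e^(−x/15) dx = 105.173.
Boundary: ½(f(10) + f(31)) = ½(5.13417 + 3.92482) = 4.52950.
Integral + boundary = 109.702.
k=1: B_{2}/(2)! × [f^{(1)}(31) − f^{(1)}(10)] = 1/12 × (-0.135048 − 0.171139) = -0.0255156.
Running total after k=1: 109.676.
k=2: B_{4}/(4)! × [f^{(3)}(31) − f^{(3)}(10)] = −1/720 × (0.000525185 − 0.00532433) = 6.66547e-06.
Running total after k=2: 109.677.
k=3: B_{6}/(6)! × [f^{(5)}(31) − f^{(5)}(10)] = 1/30240 × (7.33592e-06 − 4.39468e-05) = -1.21068e-09.
Running total after k=3: 109.677.
k=4: B_{8}/(8)! × [f^{(7)}(31) − f^{(7)}(10)] = −1/1209600 × (5.48341e-08 − 2.85466e-07) = 1.90668e-13.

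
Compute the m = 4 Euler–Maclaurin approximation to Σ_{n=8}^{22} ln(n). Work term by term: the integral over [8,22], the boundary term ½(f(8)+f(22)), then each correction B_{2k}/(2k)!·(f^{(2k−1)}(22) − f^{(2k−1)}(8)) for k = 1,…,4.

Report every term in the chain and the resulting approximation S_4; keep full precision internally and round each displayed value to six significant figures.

The integral term ∫_8^22 ln(x) dx = 37.3674.
Boundary: ½(f(8) + f(22)) = ½(2.07944 + 3.09104) = 2.58524.
Integral + boundary = 39.9526.
k=1: B_{2}/(2)! × [f^{(1)}(22) − f^{(1)}(8)] = 1/12 × (0.0454545 − 0.125000) = -0.00662879.
Partial sum through k=1: 39.9460.
k=2: B_{4}/(4)! × [f^{(3)}(22) − f^{(3)}(8)] = −1/720 × (0.000187829 − 0.00390625) = 5.16447e-06.
Partial sum through k=2: 39.9460.
k=3: B_{6}/(6)! × [f^{(5)}(22) − f^{(5)}(8)] = 1/30240 × (4.65691e-06 − 0.000732422) = -2.40663e-08.
Partial sum through k=3: 39.9460.
k=4: B_{8}/(8)! × [f^{(7)}(22) − f^{(7)}(8)] = −1/1209600 × (2.88651e-07 − 0.000343323) = 2.83593e-10.

S_4 ≈ 39.9460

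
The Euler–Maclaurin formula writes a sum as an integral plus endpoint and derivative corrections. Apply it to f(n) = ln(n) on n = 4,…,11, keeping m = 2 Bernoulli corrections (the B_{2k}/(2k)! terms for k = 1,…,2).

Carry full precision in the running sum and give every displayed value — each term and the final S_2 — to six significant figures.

The integral term ∫_4^11 ln(x) dx = 13.8317.
½[f(4) + f(11)] = ½[1.38629 + 2.39790] = 1.89209.
Running total after boundary: 15.7238.
Correction k=1: B_{2}/2! · (f^{(1)}(11) − f^{(1)}(4)) = 1/12 · (0.0909091 − 0.250000) = -0.0132576.
Running total after k=1: 15.7105.
Correction k=2: B_{4}/4! · (f^{(3)}(11) − f^{(3)}(4)) = −1/720 · (0.00150263 − 0.0312500) = 4.13158e-05.

S_2 ≈ 15.7105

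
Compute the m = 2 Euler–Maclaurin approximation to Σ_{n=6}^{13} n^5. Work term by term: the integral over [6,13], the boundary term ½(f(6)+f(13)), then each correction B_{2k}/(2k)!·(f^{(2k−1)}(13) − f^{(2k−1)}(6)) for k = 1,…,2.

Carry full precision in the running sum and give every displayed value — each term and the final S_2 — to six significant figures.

∫_6^13 x^5 dx evaluates to 796692.
½[f(6) + f(13)] = ½[7776.00 + 371293] = 189534.
So far: 986227.
Order-1 term: 1/12 · (142805 − 6480.00) = 11360.4.
After k=1: 997587.
Order-2 term: −1/720 · (10140.0 − 2160.00) = -11.0833.

S_2 ≈ 997576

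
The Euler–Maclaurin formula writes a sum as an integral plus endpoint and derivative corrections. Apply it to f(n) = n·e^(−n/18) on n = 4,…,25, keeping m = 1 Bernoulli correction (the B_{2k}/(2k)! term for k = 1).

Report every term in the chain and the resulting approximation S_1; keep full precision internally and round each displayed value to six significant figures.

S_1 ≈ 128.752

The integral term ∫_4^25 x·e^(−x/18) dx = 124.093.
½[f(4) + f(25)] = ½[3.20295 + 6.23381] = 4.71838.
Running total after boundary: 128.812.
Order-1 term: 1/12 · (-0.0969703 − 0.622796) = -0.0599805.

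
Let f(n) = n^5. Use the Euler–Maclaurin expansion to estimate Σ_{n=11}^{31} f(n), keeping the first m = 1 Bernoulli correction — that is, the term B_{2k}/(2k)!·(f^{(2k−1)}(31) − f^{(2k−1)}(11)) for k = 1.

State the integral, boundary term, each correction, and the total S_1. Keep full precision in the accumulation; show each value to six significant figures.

Integral: ∫_11^31 x^5 dx = 1.47622e+08.
½[f(11) + f(31)] = ½[161051 + 2.86292e+07] = 1.43951e+07.
Integral + boundary = 1.62017e+08.
Correction k=1: B_{2}/2! · (f^{(1)}(31) − f^{(1)}(11)) = 1/12 · (4.61760e+06 − 73205.0) = 378700.

S_1 ≈ 1.62396e+08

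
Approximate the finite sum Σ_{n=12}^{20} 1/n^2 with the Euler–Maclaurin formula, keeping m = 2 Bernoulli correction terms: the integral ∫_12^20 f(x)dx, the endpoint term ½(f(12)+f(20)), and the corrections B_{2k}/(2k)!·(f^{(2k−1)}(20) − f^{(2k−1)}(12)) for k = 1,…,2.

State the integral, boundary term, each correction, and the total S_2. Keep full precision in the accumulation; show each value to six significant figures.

S_2 ≈ 0.0381310

The integral term ∫_12^20 1/x^2 dx = 0.0333333.
½[f(12) + f(20)] = ½[0.00694444 + 0.00250000] = 0.00472222.
Running total after boundary: 0.0380556.
Correction k=1: B_{2}/2! · (f^{(1)}(20) − f^{(1)}(12)) = 1/12 · (-0.000250000 − (-0.00115741)) = 7.56173e-05.
Partial sum through k=1: 0.0381312.
Correction k=2: B_{4}/4! · (f^{(3)}(20) − f^{(3)}(12)) = −1/720 · (-7.50000e-06 − (-9.64506e-05)) = -1.23543e-07.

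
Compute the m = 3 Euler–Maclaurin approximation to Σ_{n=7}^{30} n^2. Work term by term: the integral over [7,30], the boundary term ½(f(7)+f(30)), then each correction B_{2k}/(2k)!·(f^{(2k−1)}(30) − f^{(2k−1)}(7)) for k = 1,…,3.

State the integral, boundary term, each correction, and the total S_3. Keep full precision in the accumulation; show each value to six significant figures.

Integral: ∫_7^30 x^2 dx = 8885.67.
½[f(7) + f(30)] = ½[49.0000 + 900.000] = 474.500.
So far: 9360.17.
k=1: B_{2}/(2)! × [f^{(1)}(30) − f^{(1)}(7)] = 1/12 × (60.0000 − 14.0000) = 3.83333.
Running total after k=1: 9364.00.
k=2: B_{4}/(4)! × [f^{(3)}(30) − f^{(3)}(7)] = −1/720 × (0.00000 − 0.00000) = 0.00000.
Running total after k=2: 9364.00.
k=3: B_{6}/(6)! × [f^{(5)}(30) − f^{(5)}(7)] = 1/30240 × (0.00000 − 0.00000) = 0.00000.

S_3 ≈ 9364.00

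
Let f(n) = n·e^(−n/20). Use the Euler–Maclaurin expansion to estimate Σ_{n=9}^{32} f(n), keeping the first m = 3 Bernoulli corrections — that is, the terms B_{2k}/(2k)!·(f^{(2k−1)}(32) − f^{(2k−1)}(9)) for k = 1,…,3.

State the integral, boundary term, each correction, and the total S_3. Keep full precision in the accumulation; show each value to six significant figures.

Integral: ∫_9^32 x·e^(−x/20) dx = 159.852.
Boundary: ½(f(9) + f(32)) = ½(5.73865 + 6.46069) = 6.09967.
Running total after boundary: 165.952.
Order-1 term: 1/12 · (-0.121138 − 0.350695) = -0.0393194.
Running total after k=1: 165.912.
Order-2 term: −1/720 · (0.000706638 − 0.00406488) = 4.66422e-06.
Running total after k=2: 165.912.
Order-3 term: 1/30240 · (4.29030e-06 − 1.81326e-05) = -4.57746e-10.

S_3 ≈ 165.912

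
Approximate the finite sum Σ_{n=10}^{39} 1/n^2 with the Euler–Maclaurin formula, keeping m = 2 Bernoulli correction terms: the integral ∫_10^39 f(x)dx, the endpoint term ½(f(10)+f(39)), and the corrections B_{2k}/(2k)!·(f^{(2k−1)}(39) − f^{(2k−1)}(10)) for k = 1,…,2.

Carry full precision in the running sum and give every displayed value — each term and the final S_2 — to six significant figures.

The integral term ∫_10^39 1/x^2 dx = 0.0743590.
½[f(10) + f(39)] = ½[0.0100000 + 0.000657462] = 0.00532873.
Running total after boundary: 0.0796877.
Correction k=1: B_{2}/2! · (f^{(1)}(39) − f^{(1)}(10)) = 1/12 · (-3.37160e-05 − (-0.00200000)) = 0.000163857.
Running total after k=1: 0.0798516.
Correction k=2: B_{4}/4! · (f^{(3)}(39) − f^{(3)}(10)) = −1/720 · (-2.66004e-07 − (-0.000240000)) = -3.32964e-07.

S_2 ≈ 0.0798512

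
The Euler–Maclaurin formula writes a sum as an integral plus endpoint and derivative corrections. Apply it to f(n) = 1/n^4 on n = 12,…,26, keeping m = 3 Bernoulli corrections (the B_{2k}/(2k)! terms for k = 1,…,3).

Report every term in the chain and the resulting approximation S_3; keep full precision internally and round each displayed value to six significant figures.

S_3 ≈ 0.000200450

∫_12^26 1/x^4 dx evaluates to 0.000173936.
½[f(12) + f(26)] = ½[4.82253e-05 + 2.18830e-06] = 2.52068e-05.
So far: 0.000199143.
Order-1 term: 1/12 · (-3.36661e-07 − (-1.60751e-05)) = 1.31154e-06.
Running total after k=1: 0.000200454.
Order-2 term: −1/720 · (-1.49406e-08 − (-3.34898e-06)) = -4.63061e-09.
Running total after k=2: 0.000200450.
Order-3 term: 1/30240 · (-1.23768e-09 − (-1.30238e-06)) = 4.30272e-11.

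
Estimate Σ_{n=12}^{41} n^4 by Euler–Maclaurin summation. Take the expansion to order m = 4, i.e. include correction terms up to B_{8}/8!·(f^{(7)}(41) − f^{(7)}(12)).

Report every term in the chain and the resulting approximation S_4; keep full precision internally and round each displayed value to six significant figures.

The integral term ∫_12^41 x^4 dx = 2.31215e+07.
½[f(12) + f(41)] = ½[20736.0 + 2.82576e+06] = 1.42325e+06.
So far: 2.45447e+07.
Order-1 term: 1/12 · (275684 − 6912.00) = 22397.7.
Running total after k=1: 2.45671e+07.
Order-2 term: −1/720 · (984.000 − 288.000) = -0.966667.
Running total after k=2: 2.45671e+07.
Order-3 term: 1/30240 · (0.00000 − 0.00000) = 0.00000.
Running total after k=3: 2.45671e+07.
Order-4 term: −1/1209600 · (0.00000 − 0.00000) = 0.00000.

S_4 ≈ 2.45671e+07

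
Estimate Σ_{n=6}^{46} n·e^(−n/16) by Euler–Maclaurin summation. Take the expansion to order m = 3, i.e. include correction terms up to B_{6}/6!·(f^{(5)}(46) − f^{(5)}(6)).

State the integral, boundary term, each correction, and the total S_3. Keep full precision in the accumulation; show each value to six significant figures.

S_3 ≈ 189.276

∫_6^46 x·e^(−x/16) dx evaluates to 185.961.
Boundary: ½(f(6) + f(46)) = ½(4.12374 + 2.59514) = 3.35944.
Running total after boundary: 189.320.
Correction k=1: B_{2}/2! · (f^{(1)}(46) − f^{(1)}(6)) = 1/12 · (-0.105780 − 0.429556) = -0.0446113.
Partial sum through k=1: 189.276.
Correction k=2: B_{4}/4! · (f^{(3)}(46) − f^{(3)}(6)) = −1/720 · (2.75469e-05 − 0.00704740) = 9.74980e-06.
Partial sum through k=2: 189.276.
Correction k=3: B_{6}/6! · (f^{(5)}(46) − f^{(5)}(6)) = 1/30240 · (1.82929e-06 − 4.85033e-05) = -1.54345e-09.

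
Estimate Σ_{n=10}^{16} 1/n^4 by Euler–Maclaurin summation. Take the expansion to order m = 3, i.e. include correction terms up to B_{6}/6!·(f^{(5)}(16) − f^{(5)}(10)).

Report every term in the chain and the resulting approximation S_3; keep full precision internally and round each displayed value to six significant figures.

The integral term ∫_10^16 1/x^4 dx = 0.000251953.
Endpoint term: (f(10) + f(16))/2 = (0.000100000 + 1.52588e-05)/2 = 5.76294e-05.
Running total after boundary: 0.000309583.
k=1: B_{2}/(2)! × [f^{(1)}(16) − f^{(1)}(10)] = 1/12 × (-3.81470e-06 − (-4.00000e-05)) = 3.01544e-06.
Running total after k=1: 0.000312598.
k=2: B_{4}/(4)! × [f^{(3)}(16) − f^{(3)}(10)] = −1/720 × (-4.47035e-07 − (-1.20000e-05)) = -1.60458e-08.
Running total after k=2: 0.000312582.
k=3: B_{6}/(6)! × [f^{(5)}(16) − f^{(5)}(10)] = 1/30240 × (-9.77889e-08 − (-6.72000e-06)) = 2.18988e-10.

S_3 ≈ 0.000312582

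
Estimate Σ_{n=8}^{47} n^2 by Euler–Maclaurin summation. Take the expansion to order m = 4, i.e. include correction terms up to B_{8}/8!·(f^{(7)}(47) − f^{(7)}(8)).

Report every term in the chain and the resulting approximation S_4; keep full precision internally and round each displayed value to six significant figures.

The integral term ∫_8^47 x^2 dx = 34437.0.
Boundary: ½(f(8) + f(47)) = ½(64.0000 + 2209.00) = 1136.50.
So far: 35573.5.
Order-1 term: 1/12 · (94.0000 − 16.0000) = 6.50000.
After k=1: 35580.0.
Order-2 term: −1/720 · (0.00000 − 0.00000) = 0.00000.
After k=2: 35580.0.
Order-3 term: 1/30240 · (0.00000 − 0.00000) = 0.00000.
After k=3: 35580.0.
Order-4 term: −1/1209600 · (0.00000 − 0.00000) = 0.00000.

S_4 ≈ 35580.0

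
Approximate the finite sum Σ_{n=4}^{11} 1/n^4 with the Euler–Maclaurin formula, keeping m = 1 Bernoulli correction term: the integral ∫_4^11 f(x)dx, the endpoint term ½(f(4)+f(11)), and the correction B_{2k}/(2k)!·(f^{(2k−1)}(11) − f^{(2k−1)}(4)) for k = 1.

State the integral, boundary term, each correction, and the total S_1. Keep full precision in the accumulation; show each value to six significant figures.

The integral term ∫_4^11 1/x^4 dx = 0.00495790.
Endpoint term: (f(4) + f(11))/2 = (0.00390625 + 6.83013e-05)/2 = 0.00198728.
So far: 0.00694517.
Correction k=1: B_{2}/2! · (f^{(1)}(11) − f^{(1)}(4)) = 1/12 · (-2.48369e-05 − (-0.00390625)) = 0.000323451.

S_1 ≈ 0.00726862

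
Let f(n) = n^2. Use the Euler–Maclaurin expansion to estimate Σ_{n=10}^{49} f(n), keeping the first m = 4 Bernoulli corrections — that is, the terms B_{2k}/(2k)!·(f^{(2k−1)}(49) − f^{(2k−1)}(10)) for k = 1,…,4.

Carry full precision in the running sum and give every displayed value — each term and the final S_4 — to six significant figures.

Integral: ∫_10^49 x^2 dx = 38883.0.
½[f(10) + f(49)] = ½[100.000 + 2401.00] = 1250.50.
So far: 40133.5.
Correction k=1: B_{2}/2! · (f^{(1)}(49) − f^{(1)}(10)) = 1/12 · (98.0000 − 20.0000) = 6.50000.
Running total after k=1: 40140.0.
Correction k=2: B_{4}/4! · (f^{(3)}(49) − f^{(3)}(10)) = −1/720 · (0.00000 − 0.00000) = 0.00000.
Running total after k=2: 40140.0.
Correction k=3: B_{6}/6! · (f^{(5)}(49) − f^{(5)}(10)) = 1/30240 · (0.00000 − 0.00000) = 0.00000.
Running total after k=3: 40140.0.
Correction k=4: B_{8}/8! · (f^{(7)}(49) − f^{(7)}(10)) = −1/1209600 · (0.00000 − 0.00000) = 0.00000.

S_4 ≈ 40140.0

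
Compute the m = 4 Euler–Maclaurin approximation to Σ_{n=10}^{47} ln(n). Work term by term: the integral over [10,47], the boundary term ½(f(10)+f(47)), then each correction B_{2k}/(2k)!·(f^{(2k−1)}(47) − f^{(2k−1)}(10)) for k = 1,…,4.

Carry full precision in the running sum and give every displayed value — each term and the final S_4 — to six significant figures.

Integral: ∫_10^47 ln(x) dx = 120.931.
Endpoint term: (f(10) + f(47))/2 = (2.30259 + 3.85015)/2 = 3.07637.
Integral + boundary = 124.007.
k=1: B_{2}/(2)! × [f^{(1)}(47) − f^{(1)}(10)] = 1/12 × (0.0212766 − 0.100000) = -0.00656028.
After k=1: 124.001.
k=2: B_{4}/(4)! × [f^{(3)}(47) − f^{(3)}(10)] = −1/720 × (1.92636e-05 − 0.00200000) = 2.75102e-06.
After k=2: 124.001.
k=3: B_{6}/(6)! × [f^{(5)}(47) − f^{(5)}(10)] = 1/30240 × (1.04646e-07 − 0.000240000) = -7.93305e-09.
After k=3: 124.001.
k=4: B_{8}/(8)! × [f^{(7)}(47) − f^{(7)}(10)] = −1/1209600 × (1.42117e-09 − 7.20000e-05) = 5.95226e-11.

S_4 ≈ 124.001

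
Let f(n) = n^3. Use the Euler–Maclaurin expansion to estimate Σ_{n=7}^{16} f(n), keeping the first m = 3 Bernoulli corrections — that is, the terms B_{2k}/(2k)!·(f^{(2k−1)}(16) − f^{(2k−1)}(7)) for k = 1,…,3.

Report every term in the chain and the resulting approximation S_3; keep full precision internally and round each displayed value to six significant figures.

S_3 ≈ 18055.0

The integral term ∫_7^16 x^3 dx = 15783.8.
Boundary: ½(f(7) + f(16)) = ½(343.000 + 4096.00) = 2219.50.
Integral + boundary = 18003.2.
k=1: B_{2}/(2)! × [f^{(1)}(16) − f^{(1)}(7)] = 1/12 × (768.000 − 147.000) = 51.7500.
Running total after k=1: 18055.0.
k=2: B_{4}/(4)! × [f^{(3)}(16) − f^{(3)}(7)] = −1/720 × (6.00000 − 6.00000) = 0.00000.
Running total after k=2: 18055.0.
k=3: B_{6}/(6)! × [f^{(5)}(16) − f^{(5)}(7)] = 1/30240 × (0.00000 − 0.00000) = 0.00000.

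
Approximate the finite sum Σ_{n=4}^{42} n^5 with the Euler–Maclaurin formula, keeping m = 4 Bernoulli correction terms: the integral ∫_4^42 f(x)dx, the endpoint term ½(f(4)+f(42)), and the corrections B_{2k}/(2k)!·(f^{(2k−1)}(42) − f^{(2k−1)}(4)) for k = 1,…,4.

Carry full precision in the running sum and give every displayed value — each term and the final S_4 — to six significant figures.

S_4 ≈ 9.81480e+08

The integral term ∫_4^42 x^5 dx = 9.14838e+08.
Endpoint term: (f(4) + f(42))/2 = (1024.00 + 1.30691e+08)/2 = 6.53461e+07.
So far: 9.80184e+08.
Correction k=1: B_{2}/2! · (f^{(1)}(42) − f^{(1)}(4)) = 1/12 · (1.55585e+07 − 1280.00) = 1.29643e+06.
Partial sum through k=1: 9.81481e+08.
Correction k=2: B_{4}/4! · (f^{(3)}(42) − f^{(3)}(4)) = −1/720 · (105840 − 960.000) = -145.667.
Partial sum through k=2: 9.81480e+08.
Correction k=3: B_{6}/6! · (f^{(5)}(42) − f^{(5)}(4)) = 1/30240 · (120.000 − 120.000) = 0.00000.
Partial sum through k=3: 9.81480e+08.
Correction k=4: B_{8}/8! · (f^{(7)}(42) − f^{(7)}(4)) = −1/1209600 · (0.00000 − 0.00000) = 0.00000.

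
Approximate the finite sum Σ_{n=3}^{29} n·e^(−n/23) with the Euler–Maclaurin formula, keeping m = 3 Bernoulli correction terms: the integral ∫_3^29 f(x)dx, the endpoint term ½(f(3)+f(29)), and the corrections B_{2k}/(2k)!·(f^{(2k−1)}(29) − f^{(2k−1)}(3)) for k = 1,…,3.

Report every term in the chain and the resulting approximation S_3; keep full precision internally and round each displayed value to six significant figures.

S_3 ≈ 191.274

The integral term ∫_3^29 x·e^(−x/23) dx = 185.917.
Endpoint term: (f(3) + f(29))/2 = (2.63314 + 8.21882)/2 = 5.42598.
So far: 191.343.
Order-1 term: 1/12 · (-0.0739324 − 0.763229) = -0.0697635.
Running total after k=1: 191.274.
Order-2 term: −1/720 · (0.000931725 − 0.00476117) = 5.31867e-06.
Running total after k=2: 191.274.
Order-3 term: 1/30240 · (3.78678e-06 − 1.52733e-05) = -3.79844e-10.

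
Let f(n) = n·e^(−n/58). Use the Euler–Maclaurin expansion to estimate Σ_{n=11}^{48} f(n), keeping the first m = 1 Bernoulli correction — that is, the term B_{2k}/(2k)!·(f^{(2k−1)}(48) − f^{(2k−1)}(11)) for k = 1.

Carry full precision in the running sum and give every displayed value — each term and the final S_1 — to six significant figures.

S_1 ≈ 638.313

∫_11^48 x·e^(−x/58) dx evaluates to 623.322.
Boundary: ½(f(11) + f(48)) = ½(9.09969 + 20.9809) = 15.0403.
Integral + boundary = 638.362.
Order-1 term: 1/12 · (0.0753626 − 0.670353) = -0.0495825.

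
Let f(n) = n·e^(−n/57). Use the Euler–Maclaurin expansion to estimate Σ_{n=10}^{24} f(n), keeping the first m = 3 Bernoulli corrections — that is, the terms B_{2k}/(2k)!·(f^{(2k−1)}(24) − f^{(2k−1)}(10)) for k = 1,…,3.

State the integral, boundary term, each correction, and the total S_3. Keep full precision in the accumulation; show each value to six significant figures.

∫_10^24 x·e^(−x/57) dx evaluates to 174.087.
Boundary: ½(f(10) + f(24)) = ½(8.39089 + 15.7525) = 12.0717.
Integral + boundary = 186.159.
Order-1 term: 1/12 · (0.379995 − 0.691880) = -0.0259904.
After k=1: 186.133.
Order-2 term: −1/720 · (0.000520993 − 0.000729473) = 2.89556e-07.
After k=2: 186.133.
Order-3 term: 1/30240 · (2.84712e-07 − 3.83501e-07) = -3.26684e-12.

S_3 ≈ 186.133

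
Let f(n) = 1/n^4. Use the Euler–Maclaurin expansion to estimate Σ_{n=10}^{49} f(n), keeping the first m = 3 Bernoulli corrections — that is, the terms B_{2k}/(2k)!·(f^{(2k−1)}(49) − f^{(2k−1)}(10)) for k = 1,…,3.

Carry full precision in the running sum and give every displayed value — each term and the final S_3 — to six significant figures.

∫_10^49 1/x^4 dx evaluates to 0.000330500.
Boundary: ½(f(10) + f(49)) = ½(0.000100000 + 1.73467e-07) = 5.00867e-05.
Integral + boundary = 0.000380587.
Order-1 term: 1/12 · (-1.41605e-08 − (-4.00000e-05)) = 3.33215e-06.
After k=1: 0.000383919.
Order-2 term: −1/720 · (-1.76933e-10 − (-1.20000e-05)) = -1.66664e-08.
After k=2: 0.000383902.
Order-3 term: 1/30240 · (-4.12672e-12 − (-6.72000e-06)) = 2.22222e-10.

S_3 ≈ 0.000383902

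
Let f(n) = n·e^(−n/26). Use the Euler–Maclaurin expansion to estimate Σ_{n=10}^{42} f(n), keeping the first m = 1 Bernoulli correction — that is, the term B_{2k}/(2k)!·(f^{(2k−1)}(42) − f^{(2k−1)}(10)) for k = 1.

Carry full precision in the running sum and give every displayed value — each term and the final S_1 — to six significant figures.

Integral: ∫_10^42 x·e^(−x/26) dx = 285.643.
Endpoint term: (f(10) + f(42))/2 = (6.80712 + 8.35020)/2 = 7.57866.
Running total after boundary: 293.222.
Correction k=1: B_{2}/2! · (f^{(1)}(42) − f^{(1)}(10)) = 1/12 · (-0.122347 − 0.418900) = -0.0451039.

S_1 ≈ 293.177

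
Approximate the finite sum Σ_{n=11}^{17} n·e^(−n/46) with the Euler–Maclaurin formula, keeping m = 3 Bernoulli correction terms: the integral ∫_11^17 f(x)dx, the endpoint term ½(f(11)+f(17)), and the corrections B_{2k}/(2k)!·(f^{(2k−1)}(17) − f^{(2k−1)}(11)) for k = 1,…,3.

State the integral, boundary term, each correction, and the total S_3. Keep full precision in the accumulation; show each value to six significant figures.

S_3 ≈ 71.9043

The integral term ∫_11^17 x·e^(−x/46) dx = 61.7139.
Boundary: ½(f(11) + f(17)) = ½(8.66043 + 11.7476) = 10.2040.
Integral + boundary = 71.9180.
Correction k=1: B_{2}/2! · (f^{(1)}(17) − f^{(1)}(11)) = 1/12 · (0.435652 − 0.599042) = -0.0136158.
Running total after k=1: 71.9043.
Correction k=2: B_{4}/4! · (f^{(3)}(17) − f^{(3)}(11)) = −1/720 · (0.000859037 − 0.00102725) = 2.33633e-07.
Running total after k=2: 71.9043.
Correction k=3: B_{6}/6! · (f^{(5)}(17) − f^{(5)}(11)) = 1/30240 · (7.14645e-07 − 8.37147e-07) = -4.05101e-12.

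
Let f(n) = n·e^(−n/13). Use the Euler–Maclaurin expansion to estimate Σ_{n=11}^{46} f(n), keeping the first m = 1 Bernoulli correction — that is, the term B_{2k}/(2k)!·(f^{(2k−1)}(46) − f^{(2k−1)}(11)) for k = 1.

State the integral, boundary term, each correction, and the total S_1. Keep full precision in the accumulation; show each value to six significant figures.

S_1 ≈ 114.596

Integral: ∫_11^46 x·e^(−x/13) dx = 111.580.
Endpoint term: (f(11) + f(46))/2 = (4.71968 + 1.33667)/2 = 3.02817.
Integral + boundary = 114.608.
Order-1 term: 1/12 · (-0.0737626 − 0.0660095) = -0.0116477.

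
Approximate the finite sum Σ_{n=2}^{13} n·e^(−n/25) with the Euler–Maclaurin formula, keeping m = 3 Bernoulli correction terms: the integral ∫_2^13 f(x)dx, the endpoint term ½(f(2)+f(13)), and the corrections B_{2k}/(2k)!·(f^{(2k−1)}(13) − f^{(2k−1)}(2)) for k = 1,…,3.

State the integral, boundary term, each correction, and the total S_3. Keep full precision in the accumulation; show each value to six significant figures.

Integral: ∫_2^13 x·e^(−x/25) dx = 58.3090.
Boundary: ½(f(2) + f(13)) = ½(1.84623 + 7.72877) = 4.78750.
So far: 63.0965.
k=1: B_{2}/(2)! × [f^{(1)}(13) − f^{(1)}(2)] = 1/12 × (0.285370 − 0.849267) = -0.0469914.
After k=1: 63.0495.
k=2: B_{4}/(4)! × [f^{(3)}(13) − f^{(3)}(2)] = −1/720 × (0.00235906 − 0.00431280) = 2.71353e-06.
After k=2: 63.0495.
k=3: B_{6}/(6)! × [f^{(5)}(13) − f^{(5)}(2)] = 1/30240 × (6.81844e-06 − 1.16268e-05) = -1.59008e-10.

S_3 ≈ 63.0495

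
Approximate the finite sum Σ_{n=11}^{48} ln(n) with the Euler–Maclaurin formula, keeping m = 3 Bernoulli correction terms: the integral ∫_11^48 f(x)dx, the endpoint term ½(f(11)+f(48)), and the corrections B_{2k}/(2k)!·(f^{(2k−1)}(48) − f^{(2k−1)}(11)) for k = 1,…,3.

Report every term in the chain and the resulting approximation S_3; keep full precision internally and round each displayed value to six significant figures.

Integral: ∫_11^48 ln(x) dx = 122.441.
Endpoint term: (f(11) + f(48))/2 = (2.39790 + 3.87120)/2 = 3.13455.
Running total after boundary: 125.575.
Correction k=1: B_{2}/2! · (f^{(1)}(48) − f^{(1)}(11)) = 1/12 · (0.0208333 − 0.0909091) = -0.00583965.
Running total after k=1: 125.570.
Correction k=2: B_{4}/4! · (f^{(3)}(48) − f^{(3)}(11)) = −1/720 · (1.80845e-05 − 0.00150263) = 2.06187e-06.
Running total after k=2: 125.570.
Correction k=3: B_{6}/6! · (f^{(5)}(48) − f^{(5)}(11)) = 1/30240 · (9.41901e-08 − 0.000149021) = -4.92483e-09.

S_3 ≈ 125.570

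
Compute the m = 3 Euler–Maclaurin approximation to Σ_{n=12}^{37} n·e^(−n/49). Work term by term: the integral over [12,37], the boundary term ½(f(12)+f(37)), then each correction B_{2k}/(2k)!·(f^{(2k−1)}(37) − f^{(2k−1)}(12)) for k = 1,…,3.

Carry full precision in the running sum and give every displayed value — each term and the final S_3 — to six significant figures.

S_3 ≈ 372.671

Integral: ∫_12^37 x·e^(−x/49) dx = 359.320.
½[f(12) + f(37)] = ½[9.39341 + 17.3886] = 13.3910.
Integral + boundary = 372.711.
Order-1 term: 1/12 · (0.115093 − 0.591082) = -0.0396658.
Partial sum through k=1: 372.671.
Order-2 term: −1/720 · (0.000439408 − 0.000898230) = 6.37253e-07.
Partial sum through k=2: 372.671.
Order-3 term: 1/30240 · (3.46056e-07 − 6.45681e-07) = -9.90822e-12.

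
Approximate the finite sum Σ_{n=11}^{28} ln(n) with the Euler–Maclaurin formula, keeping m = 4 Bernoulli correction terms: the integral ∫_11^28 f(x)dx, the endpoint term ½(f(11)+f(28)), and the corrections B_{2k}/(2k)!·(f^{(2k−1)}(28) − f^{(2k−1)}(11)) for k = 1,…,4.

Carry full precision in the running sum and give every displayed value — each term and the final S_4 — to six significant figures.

S_4 ≈ 52.7853

Integral: ∫_11^28 ln(x) dx = 49.9249.
Endpoint term: (f(11) + f(28))/2 = (2.39790 + 3.33220)/2 = 2.86505.
Running total after boundary: 52.7899.
k=1: B_{2}/(2)! × [f^{(1)}(28) − f^{(1)}(11)] = 1/12 × (0.0357143 − 0.0909091) = -0.00459957.
After k=1: 52.7853.
k=2: B_{4}/(4)! × [f^{(3)}(28) − f^{(3)}(11)] = −1/720 × (9.11079e-05 − 0.00150263) = 1.96045e-06.
After k=2: 52.7853.
k=3: B_{6}/(6)! × [f^{(5)}(28) − f^{(5)}(11)] = 1/30240 × (1.39451e-06 − 0.000149021) = -4.88183e-09.
After k=3: 52.7853.
k=4: B_{8}/(8)! × [f^{(7)}(28) − f^{(7)}(11)] = −1/1209600 × (5.33613e-08 − 3.69474e-05) = 3.05010e-11.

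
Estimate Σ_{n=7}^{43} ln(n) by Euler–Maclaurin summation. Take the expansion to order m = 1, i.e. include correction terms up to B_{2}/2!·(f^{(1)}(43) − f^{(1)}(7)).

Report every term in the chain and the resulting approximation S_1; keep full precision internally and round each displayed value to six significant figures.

S_1 ≈ 114.954

The integral term ∫_7^43 ln(x) dx = 112.110.
Endpoint term: (f(7) + f(43))/2 = (1.94591 + 3.76120)/2 = 2.85356.
Integral + boundary = 114.964.
Order-1 term: 1/12 · (0.0232558 − 0.142857) = -0.00996678.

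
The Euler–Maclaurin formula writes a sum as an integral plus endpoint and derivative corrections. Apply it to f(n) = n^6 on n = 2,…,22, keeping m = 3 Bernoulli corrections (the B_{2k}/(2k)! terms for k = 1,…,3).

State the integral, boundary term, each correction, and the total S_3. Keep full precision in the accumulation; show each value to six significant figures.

The integral term ∫_2^22 x^6 dx = 3.56337e+08.
Boundary: ½(f(2) + f(22)) = ½(64.0000 + 1.13380e+08) = 5.66900e+07.
Running total after boundary: 4.13027e+08.
Order-1 term: 1/12 · (3.09218e+07 − 192.000) = 2.57680e+06.
Running total after k=1: 4.15604e+08.
Order-2 term: −1/720 · (1.27776e+06 − 960.000) = -1773.33.
Running total after k=2: 4.15602e+08.
Order-3 term: 1/30240 · (15840.0 − 1440.00) = 0.476190.

S_3 ≈ 4.15602e+08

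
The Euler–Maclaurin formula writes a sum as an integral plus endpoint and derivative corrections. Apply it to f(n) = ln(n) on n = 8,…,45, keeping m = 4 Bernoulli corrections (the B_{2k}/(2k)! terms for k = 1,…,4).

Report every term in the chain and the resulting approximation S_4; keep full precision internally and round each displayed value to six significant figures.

S_4 ≈ 120.599

∫_8^45 ln(x) dx evaluates to 117.664.
Boundary: ½(f(8) + f(45)) = ½(2.07944 + 3.80666) = 2.94305.
Running total after boundary: 120.607.
k=1: B_{2}/(2)! × [f^{(1)}(45) − f^{(1)}(8)] = 1/12 × (0.0222222 − 0.125000) = -0.00856481.
After k=1: 120.599.
k=2: B_{4}/(4)! × [f^{(3)}(45) − f^{(3)}(8)] = −1/720 × (2.19479e-05 − 0.00390625) = 5.39486e-06.
After k=2: 120.599.
k=3: B_{6}/(6)! × [f^{(5)}(45) − f^{(5)}(8)] = 1/30240 × (1.30061e-07 − 0.000732422) = -2.42160e-08.
After k=3: 120.599.
k=4: B_{8}/(8)! × [f^{(7)}(45) − f^{(7)}(8)] = −1/1209600 × (1.92684e-09 − 0.000343323) = 2.83830e-10.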